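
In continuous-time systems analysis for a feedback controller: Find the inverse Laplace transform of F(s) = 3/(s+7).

Standard pair: k/(s+a) <-> k*e^(-at)*u(t)
With k=3, a=7: f(t) = 3*e^(-7t)*u(t)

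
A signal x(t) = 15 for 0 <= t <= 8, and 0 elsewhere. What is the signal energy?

Energy = integral of |x(t)|^2 dt over the signal duration
= 15^2 * 8 = 225 * 8 = 1800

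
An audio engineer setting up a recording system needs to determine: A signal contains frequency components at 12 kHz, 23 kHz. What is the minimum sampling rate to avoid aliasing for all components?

The highest frequency component is f_max = 23 kHz.
Nyquist rate = 2 * f_max = 2 * 23 kHz = 46 kHz.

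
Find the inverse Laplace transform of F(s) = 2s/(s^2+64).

Standard pair: s/(s^2+w^2) <-> cos(wt)*u(t)
With k=2, w=8: f(t) = 2*cos(8t)*u(t)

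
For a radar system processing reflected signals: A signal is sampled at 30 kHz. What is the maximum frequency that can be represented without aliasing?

The maximum frequency that can be represented without aliasing
is the Nyquist frequency: f_max = f_s / 2 = 30 kHz / 2 = 15 kHz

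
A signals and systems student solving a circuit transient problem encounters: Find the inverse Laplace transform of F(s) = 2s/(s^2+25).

Standard pair: s/(s^2+w^2) <-> cos(wt)*u(t)
With k=2, w=5: f(t) = 2*cos(5t)*u(t)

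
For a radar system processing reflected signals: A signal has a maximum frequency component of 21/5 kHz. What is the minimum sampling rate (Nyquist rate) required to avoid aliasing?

By the Nyquist-Shannon sampling theorem,
the minimum sampling rate (Nyquist rate) must be at least 2 * f_max.
Nyquist rate = 2 * 21/5 kHz = 42/5 kHz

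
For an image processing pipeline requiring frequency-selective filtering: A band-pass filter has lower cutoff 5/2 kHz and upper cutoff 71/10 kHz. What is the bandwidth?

Bandwidth = f_high - f_low
= 71/10 kHz - 5/2 kHz = 23/5 kHz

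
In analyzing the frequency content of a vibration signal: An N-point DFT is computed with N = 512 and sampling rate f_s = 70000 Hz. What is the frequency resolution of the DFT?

DFT frequency resolution = f_s / N
= 70000 / 512 = 4375/32 Hz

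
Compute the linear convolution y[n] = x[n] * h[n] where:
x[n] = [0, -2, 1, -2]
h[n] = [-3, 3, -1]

y[n] = sum_k x[k]*h[n-k]. Output length = len(x) + len(h) - 1 = 4 + 3 - 1 = 6.
y[0] = 0*-3 = 0
y[1] = -2*-3 + 0*3 = 6
y[2] = 1*-3 + -2*3 + 0*-1 = -9
y[3] = -2*-3 + 1*3 + -2*-1 = 11
y[4] = -2*3 + 1*-1 = -7
y[5] = -2*-1 = 2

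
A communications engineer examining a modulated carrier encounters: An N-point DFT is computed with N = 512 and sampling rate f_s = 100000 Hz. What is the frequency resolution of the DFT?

DFT frequency resolution = f_s / N
= 100000 / 512 = 3125/16 Hz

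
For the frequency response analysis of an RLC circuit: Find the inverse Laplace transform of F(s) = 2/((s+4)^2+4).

Standard pair: w/((s+a)^2+w^2) <-> e^(-at)*sin(wt)*u(t)
With a=4, w=2: f(t) = e^(-4t)*sin(2t)*u(t)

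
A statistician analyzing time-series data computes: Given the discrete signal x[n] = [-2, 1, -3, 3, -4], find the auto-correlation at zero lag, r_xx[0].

The auto-correlation at zero lag r_xx[0] equals the signal energy.
r_xx[0] = sum of x[n]^2 = (-2)^2 + 1^2 + (-3)^2 + 3^2 + (-4)^2
= 4 + 1 + 9 + 9 + 16 = 39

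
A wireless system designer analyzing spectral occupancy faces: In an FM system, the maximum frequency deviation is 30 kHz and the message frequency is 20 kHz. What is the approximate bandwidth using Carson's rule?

Carson's rule: BW = 2*(delta_f + f_m)
= 2*(30 + 20) kHz = 100 kHz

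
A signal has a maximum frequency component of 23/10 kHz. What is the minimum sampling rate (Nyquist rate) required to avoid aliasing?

By the Nyquist-Shannon sampling theorem,
the minimum sampling rate (Nyquist rate) must be at least 2 * f_max.
Nyquist rate = 2 * 23/10 kHz = 23/5 kHz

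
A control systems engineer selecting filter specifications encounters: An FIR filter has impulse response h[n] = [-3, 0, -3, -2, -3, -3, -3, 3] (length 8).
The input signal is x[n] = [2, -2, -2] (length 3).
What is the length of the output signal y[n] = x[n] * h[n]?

For linear convolution, the output length is:
len(y) = len(x) + len(h) - 1 = 3 + 8 - 1 = 10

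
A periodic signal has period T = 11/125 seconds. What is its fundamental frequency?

The fundamental frequency is the reciprocal of the period.
f = 1/T = 1/(11/125) = 125/11 Hz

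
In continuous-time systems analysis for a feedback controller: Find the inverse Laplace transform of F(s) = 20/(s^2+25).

Standard pair: w/(s^2+w^2) <-> sin(wt)*u(t)
Recognize w^2 = 25, so w = 5; numerator 20 = 4*5.
f(t) = 4*sin(5t)*u(t)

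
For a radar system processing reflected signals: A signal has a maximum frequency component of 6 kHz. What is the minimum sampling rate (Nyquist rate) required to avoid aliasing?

By the Nyquist-Shannon sampling theorem,
the minimum sampling rate (Nyquist rate) must be at least 2 * f_max.
Nyquist rate = 2 * 6 kHz = 12 kHz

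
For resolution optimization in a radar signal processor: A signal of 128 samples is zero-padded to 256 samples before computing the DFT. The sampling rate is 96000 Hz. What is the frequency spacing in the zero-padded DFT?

Original DFT: N = 128, resolution = f_s/N = 96000/128 = 750 Hz
Zero-padded DFT: N = 256, resolution = f_s/N = 96000/256 = 375 Hz
Zero-padding interpolates the spectrum (finer frequency grid)
but does NOT improve the true spectral resolution (ability to resolve close frequencies).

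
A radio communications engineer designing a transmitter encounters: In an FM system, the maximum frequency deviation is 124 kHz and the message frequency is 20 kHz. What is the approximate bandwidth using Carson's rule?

Carson's rule: BW = 2*(delta_f + f_m)
= 2*(124 + 20) kHz = 288 kHz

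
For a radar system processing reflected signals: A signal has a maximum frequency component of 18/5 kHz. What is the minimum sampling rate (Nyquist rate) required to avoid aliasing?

By the Nyquist-Shannon sampling theorem,
the minimum sampling rate (Nyquist rate) must be at least 2 * f_max.
Nyquist rate = 2 * 18/5 kHz = 36/5 kHz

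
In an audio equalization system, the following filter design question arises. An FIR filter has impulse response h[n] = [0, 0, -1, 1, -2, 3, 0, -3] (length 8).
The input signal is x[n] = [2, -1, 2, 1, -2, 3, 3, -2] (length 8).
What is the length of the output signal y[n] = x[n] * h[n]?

For linear convolution, the output length is:
len(y) = len(x) + len(h) - 1 = 8 + 8 - 1 = 15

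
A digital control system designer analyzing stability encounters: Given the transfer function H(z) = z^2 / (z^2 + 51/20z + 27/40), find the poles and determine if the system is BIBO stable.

Poles are roots of the denominator: z^2 + 51/20z + 27/40 = 0.
Quadratic formula: z = [-(51/20) +/- sqrt((51/20)^2 - 4*(27/40))] / 2
Discriminant = 2601/400 - 27/10 = 1521/400; sqrt = 39/20.
z = (-51/20 +/- 39/20) / 2 => z = -3/10 or z = -9/4.
|p1| = 9/4, |p2| = 3/10.
For BIBO stability, all poles must lie inside the unit circle (|p| < 1).
System is UNSTABLE since at least one |p| >= 1.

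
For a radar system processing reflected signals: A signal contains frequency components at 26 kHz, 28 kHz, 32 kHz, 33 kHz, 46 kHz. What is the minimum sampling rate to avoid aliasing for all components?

The highest frequency component is f_max = 46 kHz.
Nyquist rate = 2 * f_max = 2 * 46 kHz = 92 kHz.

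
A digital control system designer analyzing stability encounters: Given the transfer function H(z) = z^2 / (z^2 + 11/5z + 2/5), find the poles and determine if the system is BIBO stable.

Poles are roots of the denominator: z^2 + 11/5z + 2/5 = 0.
Quadratic formula: z = [-(11/5) +/- sqrt((11/5)^2 - 4*(2/5))] / 2
Discriminant = 121/25 - 8/5 = 81/25; sqrt = 9/5.
z = (-11/5 +/- 9/5) / 2 => z = -1/5 or z = -2.
|p1| = 2, |p2| = 1/5.
For BIBO stability, all poles must lie inside the unit circle (|p| < 1).
System is UNSTABLE since at least one |p| >= 1.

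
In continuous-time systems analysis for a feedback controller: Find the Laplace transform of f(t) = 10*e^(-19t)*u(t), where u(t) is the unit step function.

Standard Laplace transform pair:
e^(-at)*u(t) <-> 1/(s+a)
With a = 19: L{10*e^(-19t)*u(t)} = 10/(s+19), ROC: Re(s) > -19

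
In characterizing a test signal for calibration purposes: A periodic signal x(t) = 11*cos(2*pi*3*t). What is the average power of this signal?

Average power of A*cos(wt) is A^2/2.
P = 11^2 / 2 = 121/2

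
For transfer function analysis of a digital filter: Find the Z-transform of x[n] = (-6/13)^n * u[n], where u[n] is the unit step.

The Z-transform of a^n * u[n] is z/(z-a) for |z| > |a|.
Here a = -6/13, so X(z) = z/(z - (-6/13)) = 13z/(13z + 6)
ROC: |z| > 6/13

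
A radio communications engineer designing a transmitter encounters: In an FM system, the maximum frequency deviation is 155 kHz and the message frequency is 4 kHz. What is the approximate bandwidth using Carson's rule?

Carson's rule: BW = 2*(delta_f + f_m)
= 2*(155 + 4) kHz = 318 kHz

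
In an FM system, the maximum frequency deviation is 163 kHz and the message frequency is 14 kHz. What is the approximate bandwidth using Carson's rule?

Carson's rule: BW = 2*(delta_f + f_m)
= 2*(163 + 14) kHz = 354 kHz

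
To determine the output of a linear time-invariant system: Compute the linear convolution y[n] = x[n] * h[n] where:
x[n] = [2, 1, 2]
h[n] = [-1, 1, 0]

y[n] = sum_k x[k]*h[n-k]. Output length = len(x) + len(h) - 1 = 3 + 3 - 1 = 5.
y[0] = 2*-1 = -2
y[1] = 1*-1 + 2*1 = 1
y[2] = 2*-1 + 1*1 + 2*0 = -1
y[3] = 2*1 + 1*0 = 2
y[4] = 2*0 = 0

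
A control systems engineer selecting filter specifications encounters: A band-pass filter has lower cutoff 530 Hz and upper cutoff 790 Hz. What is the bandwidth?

Bandwidth = f_high - f_low
= 790 Hz - 530 Hz = 260 Hz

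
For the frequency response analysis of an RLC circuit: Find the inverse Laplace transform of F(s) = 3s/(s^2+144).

Standard pair: s/(s^2+w^2) <-> cos(wt)*u(t)
With k=3, w=12: f(t) = 3*cos(12t)*u(t)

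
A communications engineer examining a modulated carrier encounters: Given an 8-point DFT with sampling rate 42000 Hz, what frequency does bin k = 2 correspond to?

The frequency of DFT bin k is: f_k = k * f_s / N
f_2 = 2 * 42000 / 8 = 10500 Hz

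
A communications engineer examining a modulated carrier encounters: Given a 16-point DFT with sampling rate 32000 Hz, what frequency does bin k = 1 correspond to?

The frequency of DFT bin k is: f_k = k * f_s / N
f_1 = 1 * 32000 / 16 = 2000 Hz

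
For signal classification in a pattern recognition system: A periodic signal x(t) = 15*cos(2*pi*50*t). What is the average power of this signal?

Average power of A*cos(wt) is A^2/2.
P = 15^2 / 2 = 225/2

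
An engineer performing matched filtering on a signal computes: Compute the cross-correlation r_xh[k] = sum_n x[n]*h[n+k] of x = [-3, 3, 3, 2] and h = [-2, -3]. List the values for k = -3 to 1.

Both sequences indexed from 0 and zero outside their support.
Lags with overlap: k = -3 to 1.
  r_xh[-3] = x[3]*h[0] = -4
  r_xh[-2] = x[2]*h[0] + x[3]*h[1] = -12
  r_xh[-1] = x[1]*h[0] + x[2]*h[1] = -15
  r_xh[0] = x[0]*h[0] + x[1]*h[1] = -3
  r_xh[1] = x[0]*h[1] = 9
r_xh = [-4, -12, -15, -3, 9] (for k = -3, ..., 1)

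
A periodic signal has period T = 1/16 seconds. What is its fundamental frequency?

The fundamental frequency is the reciprocal of the period.
f = 1/T = 1/(1/16) = 16 Hz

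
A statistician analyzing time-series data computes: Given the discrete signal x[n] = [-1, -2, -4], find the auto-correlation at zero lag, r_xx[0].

The auto-correlation at zero lag r_xx[0] equals the signal energy.
r_xx[0] = sum of x[n]^2 = (-1)^2 + (-2)^2 + (-4)^2
= 1 + 4 + 16 = 21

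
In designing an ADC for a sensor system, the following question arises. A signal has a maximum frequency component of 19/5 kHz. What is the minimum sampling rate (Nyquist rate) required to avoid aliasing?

By the Nyquist-Shannon sampling theorem,
the minimum sampling rate (Nyquist rate) must be at least 2 * f_max.
Nyquist rate = 2 * 19/5 kHz = 38/5 kHz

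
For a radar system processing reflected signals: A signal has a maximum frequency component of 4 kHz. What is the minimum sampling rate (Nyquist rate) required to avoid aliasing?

By the Nyquist-Shannon sampling theorem,
the minimum sampling rate (Nyquist rate) must be at least 2 * f_max.
Nyquist rate = 2 * 4 kHz = 8 kHz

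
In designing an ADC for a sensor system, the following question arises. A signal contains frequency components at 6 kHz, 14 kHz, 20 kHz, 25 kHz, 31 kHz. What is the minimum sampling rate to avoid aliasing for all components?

The highest frequency component is f_max = 31 kHz.
Nyquist rate = 2 * f_max = 2 * 31 kHz = 62 kHz.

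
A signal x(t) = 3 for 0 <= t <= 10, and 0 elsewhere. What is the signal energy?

Energy = integral of |x(t)|^2 dt over the signal duration
= 3^2 * 10 = 9 * 10 = 90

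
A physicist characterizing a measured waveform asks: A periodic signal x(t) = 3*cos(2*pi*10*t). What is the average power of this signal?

Average power of A*cos(wt) is A^2/2.
P = 3^2 / 2 = 9/2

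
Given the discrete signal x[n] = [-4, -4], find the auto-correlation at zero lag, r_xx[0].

The auto-correlation at zero lag r_xx[0] equals the signal energy.
r_xx[0] = sum of x[n]^2 = (-4)^2 + (-4)^2
= 16 + 16 = 32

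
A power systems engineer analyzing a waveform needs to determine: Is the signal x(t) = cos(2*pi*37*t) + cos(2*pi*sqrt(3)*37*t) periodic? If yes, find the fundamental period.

f1 = 37 Hz, f2 = 37*sqrt(3) Hz
Ratio f2/f1 = sqrt(3), which is irrational.
Since the frequency ratio is irrational, no common period exists.
The signal is not periodic.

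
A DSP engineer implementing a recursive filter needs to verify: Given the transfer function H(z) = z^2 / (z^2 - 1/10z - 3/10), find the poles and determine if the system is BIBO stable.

Poles are roots of the denominator: z^2 - 1/10z - 3/10 = 0.
Quadratic formula: z = [-(-1/10) +/- sqrt((-1/10)^2 - 4*(-3/10))] / 2
Discriminant = 1/100 + 6/5 = 121/100; sqrt = 11/10.
z = (1/10 +/- 11/10) / 2 => z = 3/5 or z = -1/2.
|p1| = 3/5, |p2| = 1/2.
For BIBO stability, all poles must lie inside the unit circle (|p| < 1).
System is STABLE since both |p| < 1.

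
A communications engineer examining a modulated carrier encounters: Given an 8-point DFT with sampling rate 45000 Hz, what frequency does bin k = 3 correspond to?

The frequency of DFT bin k is: f_k = k * f_s / N
f_3 = 3 * 45000 / 8 = 16875 Hz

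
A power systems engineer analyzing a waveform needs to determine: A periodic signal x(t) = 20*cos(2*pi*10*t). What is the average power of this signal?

Average power of A*cos(wt) is A^2/2.
P = 20^2 / 2 = 400/2 = 200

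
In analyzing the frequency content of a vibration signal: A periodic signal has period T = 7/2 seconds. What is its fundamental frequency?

The fundamental frequency is the reciprocal of the period.
f = 1/T = 1/(7/2) = 2/7 Hz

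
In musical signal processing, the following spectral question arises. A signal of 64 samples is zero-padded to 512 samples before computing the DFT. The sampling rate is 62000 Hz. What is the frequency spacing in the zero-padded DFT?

Original DFT: N = 64, resolution = f_s/N = 62000/64 = 3875/4 Hz
Zero-padded DFT: N = 512, resolution = f_s/N = 62000/512 = 3875/32 Hz
Zero-padding interpolates the spectrum (finer frequency grid)
but does NOT improve the true spectral resolution (ability to resolve close frequencies).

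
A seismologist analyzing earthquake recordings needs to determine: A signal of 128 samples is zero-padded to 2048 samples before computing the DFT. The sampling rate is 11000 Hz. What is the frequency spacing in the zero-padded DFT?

Original DFT: N = 128, resolution = f_s/N = 11000/128 = 1375/16 Hz
Zero-padded DFT: N = 2048, resolution = f_s/N = 11000/2048 = 1375/256 Hz
Zero-padding interpolates the spectrum (finer frequency grid)
but does NOT improve the true spectral resolution (ability to resolve close frequencies).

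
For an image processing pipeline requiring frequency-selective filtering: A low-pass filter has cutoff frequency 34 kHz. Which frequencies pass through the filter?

A low-pass filter passes all frequencies below the cutoff frequency 34 kHz and attenuates higher frequencies.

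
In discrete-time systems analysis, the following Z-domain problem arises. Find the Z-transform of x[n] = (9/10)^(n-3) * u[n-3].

Time-shifting property: if X(z) = Z{x[n]}, then Z{x[n-d]} = z^(-d) * X(z)
X(z) = z/(z - 9/10) for x[n] = (9/10)^n * u[n]
Z{x[n-3]} = z^(-3) * z/(z - 9/10) = z^(-2)/(z - 9/10)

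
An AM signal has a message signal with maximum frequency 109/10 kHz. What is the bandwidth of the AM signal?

In AM (double-sideband), the bandwidth is twice the message frequency.
BW = 2 * f_m = 2 * 109/10 kHz = 109/5 kHz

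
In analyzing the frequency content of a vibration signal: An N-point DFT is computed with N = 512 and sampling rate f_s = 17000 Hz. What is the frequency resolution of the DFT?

DFT frequency resolution = f_s / N
= 17000 / 512 = 2125/64 Hz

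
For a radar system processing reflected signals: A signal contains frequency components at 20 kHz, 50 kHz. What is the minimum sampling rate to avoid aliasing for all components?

The highest frequency component is f_max = 50 kHz.
Nyquist rate = 2 * f_max = 2 * 50 kHz = 100 kHz.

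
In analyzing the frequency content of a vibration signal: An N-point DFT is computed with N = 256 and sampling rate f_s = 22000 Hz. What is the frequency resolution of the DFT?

DFT frequency resolution = f_s / N
= 22000 / 256 = 1375/16 Hz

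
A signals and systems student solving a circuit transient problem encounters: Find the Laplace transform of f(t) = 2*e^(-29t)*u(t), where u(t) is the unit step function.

Standard Laplace transform pair:
e^(-at)*u(t) <-> 1/(s+a)
With a = 29: L{2*e^(-29t)*u(t)} = 2/(s+29), ROC: Re(s) > -29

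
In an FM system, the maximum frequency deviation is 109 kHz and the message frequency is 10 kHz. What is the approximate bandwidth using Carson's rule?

Carson's rule: BW = 2*(delta_f + f_m)
= 2*(109 + 10) kHz = 238 kHz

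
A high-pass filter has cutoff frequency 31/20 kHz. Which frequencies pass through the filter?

A high-pass filter passes all frequencies above the cutoff frequency 31/20 kHz and attenuates lower frequencies.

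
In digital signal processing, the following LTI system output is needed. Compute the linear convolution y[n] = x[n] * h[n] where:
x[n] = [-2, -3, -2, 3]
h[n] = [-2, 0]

y[n] = sum_k x[k]*h[n-k]. Output length = len(x) + len(h) - 1 = 4 + 2 - 1 = 5.
y[0] = -2*-2 = 4
y[1] = -3*-2 + -2*0 = 6
y[2] = -2*-2 + -3*0 = 4
y[3] = 3*-2 + -2*0 = -6
y[4] = 3*0 = 0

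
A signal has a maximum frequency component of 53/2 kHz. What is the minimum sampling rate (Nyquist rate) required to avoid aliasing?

By the Nyquist-Shannon sampling theorem,
the minimum sampling rate (Nyquist rate) must be at least 2 * f_max.
Nyquist rate = 2 * 53/2 kHz = 53 kHz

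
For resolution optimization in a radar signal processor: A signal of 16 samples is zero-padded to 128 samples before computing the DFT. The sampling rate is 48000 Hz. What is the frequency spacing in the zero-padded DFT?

Original DFT: N = 16, resolution = f_s/N = 48000/16 = 3000 Hz
Zero-padded DFT: N = 128, resolution = f_s/N = 48000/128 = 375 Hz
Zero-padding interpolates the spectrum (finer frequency grid)
but does NOT improve the true spectral resolution (ability to resolve close frequencies).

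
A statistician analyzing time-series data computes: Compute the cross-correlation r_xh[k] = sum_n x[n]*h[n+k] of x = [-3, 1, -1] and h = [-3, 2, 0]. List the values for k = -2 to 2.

Both sequences indexed from 0 and zero outside their support.
Lags with overlap: k = -2 to 2.
  r_xh[-2] = x[2]*h[0] = 3
  r_xh[-1] = x[1]*h[0] + x[2]*h[1] = -5
  r_xh[0] = x[0]*h[0] + x[1]*h[1] + x[2]*h[2] = 11
  r_xh[1] = x[0]*h[1] + x[1]*h[2] = -6
  r_xh[2] = x[0]*h[2] = 0
r_xh = [3, -5, 11, -6, 0] (for k = -2, ..., 2)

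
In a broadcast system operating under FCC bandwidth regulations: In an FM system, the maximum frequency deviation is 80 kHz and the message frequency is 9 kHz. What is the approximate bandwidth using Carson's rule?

Carson's rule: BW = 2*(delta_f + f_m)
= 2*(80 + 9) kHz = 178 kHz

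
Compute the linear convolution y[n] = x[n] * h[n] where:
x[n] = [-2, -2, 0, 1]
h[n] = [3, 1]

y[n] = sum_k x[k]*h[n-k]. Output length = len(x) + len(h) - 1 = 4 + 2 - 1 = 5.
y[0] = -2*3 = -6
y[1] = -2*3 + -2*1 = -8
y[2] = 0*3 + -2*1 = -2
y[3] = 1*3 + 0*1 = 3
y[4] = 1*1 = 1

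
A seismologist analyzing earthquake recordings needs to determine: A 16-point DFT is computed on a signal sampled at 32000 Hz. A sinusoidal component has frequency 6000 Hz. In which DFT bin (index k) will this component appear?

DFT frequency resolution = f_s/N = 32000/16 = 2000 Hz
Bin index k = f_signal / resolution = 6000 / 2000 = 3
The signal frequency 6000 Hz falls in DFT bin k = 3.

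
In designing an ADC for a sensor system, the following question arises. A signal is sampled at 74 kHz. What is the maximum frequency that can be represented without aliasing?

The maximum frequency that can be represented without aliasing
is the Nyquist frequency: f_max = f_s / 2 = 74 kHz / 2 = 37 kHz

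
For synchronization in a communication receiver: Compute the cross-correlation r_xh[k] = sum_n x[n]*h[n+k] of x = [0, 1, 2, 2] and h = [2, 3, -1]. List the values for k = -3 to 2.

Both sequences indexed from 0 and zero outside their support.
Lags with overlap: k = -3 to 2.
  r_xh[-3] = x[3]*h[0] = 4
  r_xh[-2] = x[2]*h[0] + x[3]*h[1] = 10
  r_xh[-1] = x[1]*h[0] + x[2]*h[1] + x[3]*h[2] = 6
  r_xh[0] = x[0]*h[0] + x[1]*h[1] + x[2]*h[2] = 1
  r_xh[1] = x[0]*h[1] + x[1]*h[2] = -1
  r_xh[2] = x[0]*h[2] = 0
r_xh = [4, 10, 6, 1, -1, 0] (for k = -3, ..., 2)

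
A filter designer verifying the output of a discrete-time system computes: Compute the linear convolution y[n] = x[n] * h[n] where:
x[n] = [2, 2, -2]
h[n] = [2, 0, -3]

y[n] = sum_k x[k]*h[n-k]. Output length = len(x) + len(h) - 1 = 3 + 3 - 1 = 5.
y[0] = 2*2 = 4
y[1] = 2*2 + 2*0 = 4
y[2] = -2*2 + 2*0 + 2*-3 = -10
y[3] = -2*0 + 2*-3 = -6
y[4] = -2*-3 = 6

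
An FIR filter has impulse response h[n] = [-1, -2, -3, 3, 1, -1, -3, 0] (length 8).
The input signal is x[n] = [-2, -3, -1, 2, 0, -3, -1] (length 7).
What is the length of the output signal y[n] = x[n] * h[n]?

For linear convolution, the output length is:
len(y) = len(x) + len(h) - 1 = 7 + 8 - 1 = 14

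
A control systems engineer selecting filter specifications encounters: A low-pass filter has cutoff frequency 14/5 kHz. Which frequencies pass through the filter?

A low-pass filter passes all frequencies below the cutoff frequency 14/5 kHz and attenuates higher frequencies.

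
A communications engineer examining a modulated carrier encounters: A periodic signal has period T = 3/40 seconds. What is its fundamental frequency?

The fundamental frequency is the reciprocal of the period.
f = 1/T = 1/(3/40) = 40/3 Hz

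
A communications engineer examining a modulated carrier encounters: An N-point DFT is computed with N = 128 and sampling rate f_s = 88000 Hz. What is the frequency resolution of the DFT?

DFT frequency resolution = f_s / N
= 88000 / 128 = 1375/2 Hz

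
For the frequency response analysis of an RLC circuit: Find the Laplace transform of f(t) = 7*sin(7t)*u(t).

Standard pair: sin(wt)*u(t) <-> w/(s^2+w^2)
With w = 7: L{7*sin(7t)*u(t)} = 49/(s^2+49)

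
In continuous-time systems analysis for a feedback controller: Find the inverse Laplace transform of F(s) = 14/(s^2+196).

Standard pair: w/(s^2+w^2) <-> sin(wt)*u(t)
Recognize w^2 = 196, so w = 14; numerator 14 = 1*14.
f(t) = sin(14t)*u(t)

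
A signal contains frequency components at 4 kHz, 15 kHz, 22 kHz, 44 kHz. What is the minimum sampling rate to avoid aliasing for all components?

The highest frequency component is f_max = 44 kHz.
Nyquist rate = 2 * f_max = 2 * 44 kHz = 88 kHz.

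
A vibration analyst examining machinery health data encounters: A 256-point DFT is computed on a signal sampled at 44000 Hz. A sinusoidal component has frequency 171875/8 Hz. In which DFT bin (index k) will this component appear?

DFT frequency resolution = f_s/N = 44000/256 = 1375/8 Hz
Bin index k = f_signal / resolution = 171875/8 / 1375/8 = 125
The signal frequency 171875/8 Hz falls in DFT bin k = 125.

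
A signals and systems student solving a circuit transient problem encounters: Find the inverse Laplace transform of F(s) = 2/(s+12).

Standard pair: k/(s+a) <-> k*e^(-at)*u(t)
With k=2, a=12: f(t) = 2*e^(-12t)*u(t)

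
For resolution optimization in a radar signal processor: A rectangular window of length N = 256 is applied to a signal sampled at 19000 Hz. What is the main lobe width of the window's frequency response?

For a rectangular window of length N,
the main lobe width in frequency is 2*f_s/N.
= 2*19000/256 = 2375/16 Hz
This determines the minimum frequency separation for resolving two sinusoids.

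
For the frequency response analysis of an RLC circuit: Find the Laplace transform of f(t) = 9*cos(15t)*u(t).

Standard pair: cos(wt)*u(t) <-> s/(s^2+w^2)
With w = 15: L{9*cos(15t)*u(t)} = 9s/(s^2+225)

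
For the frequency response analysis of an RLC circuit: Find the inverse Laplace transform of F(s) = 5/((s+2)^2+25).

Standard pair: w/((s+a)^2+w^2) <-> e^(-at)*sin(wt)*u(t)
With a=2, w=5: f(t) = e^(-2t)*sin(5t)*u(t)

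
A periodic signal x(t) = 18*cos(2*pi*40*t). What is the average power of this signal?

Average power of A*cos(wt) is A^2/2.
P = 18^2 / 2 = 324/2 = 162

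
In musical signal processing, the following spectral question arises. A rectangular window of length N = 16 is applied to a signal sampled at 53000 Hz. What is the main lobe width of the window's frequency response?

For a rectangular window of length N,
the main lobe width in frequency is 2*f_s/N.
= 2*53000/16 = 6625 Hz
This determines the minimum frequency separation for resolving two sinusoids.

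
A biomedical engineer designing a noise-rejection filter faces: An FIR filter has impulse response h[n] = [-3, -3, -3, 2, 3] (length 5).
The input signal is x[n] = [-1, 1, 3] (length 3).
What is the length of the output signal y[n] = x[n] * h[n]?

For linear convolution, the output length is:
len(y) = len(x) + len(h) - 1 = 3 + 5 - 1 = 7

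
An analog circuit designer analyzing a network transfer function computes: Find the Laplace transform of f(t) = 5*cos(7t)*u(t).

Standard pair: cos(wt)*u(t) <-> s/(s^2+w^2)
With w = 7: L{5*cos(7t)*u(t)} = 5s/(s^2+49)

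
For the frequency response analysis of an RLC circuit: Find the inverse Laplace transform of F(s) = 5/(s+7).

Standard pair: k/(s+a) <-> k*e^(-at)*u(t)
With k=5, a=7: f(t) = 5*e^(-7t)*u(t)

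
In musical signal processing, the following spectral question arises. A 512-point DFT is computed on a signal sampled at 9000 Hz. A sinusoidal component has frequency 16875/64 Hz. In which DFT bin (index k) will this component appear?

DFT frequency resolution = f_s/N = 9000/512 = 1125/64 Hz
Bin index k = f_signal / resolution = 16875/64 / 1125/64 = 15
The signal frequency 16875/64 Hz falls in DFT bin k = 15.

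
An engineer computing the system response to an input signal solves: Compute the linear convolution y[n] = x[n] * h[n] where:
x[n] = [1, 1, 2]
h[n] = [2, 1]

y[n] = sum_k x[k]*h[n-k]. Output length = len(x) + len(h) - 1 = 3 + 2 - 1 = 4.
y[0] = 1*2 = 2
y[1] = 1*2 + 1*1 = 3
y[2] = 2*2 + 1*1 = 5
y[3] = 2*1 = 2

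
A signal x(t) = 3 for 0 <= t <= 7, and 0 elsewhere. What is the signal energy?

Energy = integral of |x(t)|^2 dt over the signal duration
= 3^2 * 7 = 9 * 7 = 63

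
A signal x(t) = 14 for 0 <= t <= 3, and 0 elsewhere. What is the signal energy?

Energy = integral of |x(t)|^2 dt over the signal duration
= 14^2 * 3 = 196 * 3 = 588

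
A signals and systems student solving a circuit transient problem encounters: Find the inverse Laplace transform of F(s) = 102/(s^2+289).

Standard pair: w/(s^2+w^2) <-> sin(wt)*u(t)
Recognize w^2 = 289, so w = 17; numerator 102 = 6*17.
f(t) = 6*sin(17t)*u(t)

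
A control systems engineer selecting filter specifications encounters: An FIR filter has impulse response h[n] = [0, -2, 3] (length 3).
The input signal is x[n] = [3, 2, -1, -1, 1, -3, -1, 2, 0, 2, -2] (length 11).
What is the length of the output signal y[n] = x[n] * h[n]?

For linear convolution, the output length is:
len(y) = len(x) + len(h) - 1 = 11 + 3 - 1 = 13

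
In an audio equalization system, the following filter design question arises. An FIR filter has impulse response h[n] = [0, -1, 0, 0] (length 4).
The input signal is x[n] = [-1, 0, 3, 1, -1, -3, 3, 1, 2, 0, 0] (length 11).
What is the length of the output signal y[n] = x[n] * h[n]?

For linear convolution, the output length is:
len(y) = len(x) + len(h) - 1 = 11 + 4 - 1 = 14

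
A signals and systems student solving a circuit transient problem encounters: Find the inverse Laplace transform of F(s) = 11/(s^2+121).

Standard pair: w/(s^2+w^2) <-> sin(wt)*u(t)
Recognize w^2 = 121, so w = 11; numerator 11 = 1*11.
f(t) = sin(11t)*u(t)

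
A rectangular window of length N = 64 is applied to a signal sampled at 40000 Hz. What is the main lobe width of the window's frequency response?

For a rectangular window of length N,
the main lobe width in frequency is 2*f_s/N.
= 2*40000/64 = 1250 Hz
This determines the minimum frequency separation for resolving two sinusoids.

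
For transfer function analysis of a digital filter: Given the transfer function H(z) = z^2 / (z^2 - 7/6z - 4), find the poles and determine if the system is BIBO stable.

Poles are roots of the denominator: z^2 - 7/6z - 4 = 0.
Quadratic formula: z = [-(-7/6) +/- sqrt((-7/6)^2 - 4*(-4))] / 2
Discriminant = 49/36 + 16 = 625/36; sqrt = 25/6.
z = (7/6 +/- 25/6) / 2 => z = 8/3 or z = -3/2.
|p1| = 8/3, |p2| = 3/2.
For BIBO stability, all poles must lie inside the unit circle (|p| < 1).
System is UNSTABLE since at least one |p| >= 1.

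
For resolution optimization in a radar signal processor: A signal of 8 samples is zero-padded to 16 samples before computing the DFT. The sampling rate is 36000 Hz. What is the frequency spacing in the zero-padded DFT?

Original DFT: N = 8, resolution = f_s/N = 36000/8 = 4500 Hz
Zero-padded DFT: N = 16, resolution = f_s/N = 36000/16 = 2250 Hz
Zero-padding interpolates the spectrum (finer frequency grid)
but does NOT improve the true spectral resolution (ability to resolve close frequencies).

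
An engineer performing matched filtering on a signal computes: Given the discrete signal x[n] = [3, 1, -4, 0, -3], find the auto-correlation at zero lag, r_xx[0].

The auto-correlation at zero lag r_xx[0] equals the signal energy.
r_xx[0] = sum of x[n]^2 = 3^2 + 1^2 + (-4)^2 + 0^2 + (-3)^2
= 9 + 1 + 16 + 0 + 9 = 35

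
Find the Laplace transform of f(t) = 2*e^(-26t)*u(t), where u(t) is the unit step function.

Standard Laplace transform pair:
e^(-at)*u(t) <-> 1/(s+a)
With a = 26: L{2*e^(-26t)*u(t)} = 2/(s+26), ROC: Re(s) > -26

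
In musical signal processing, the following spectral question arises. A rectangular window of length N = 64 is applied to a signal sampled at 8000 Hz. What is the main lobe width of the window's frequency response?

For a rectangular window of length N,
the main lobe width in frequency is 2*f_s/N.
= 2*8000/64 = 250 Hz
This determines the minimum frequency separation for resolving two sinusoids.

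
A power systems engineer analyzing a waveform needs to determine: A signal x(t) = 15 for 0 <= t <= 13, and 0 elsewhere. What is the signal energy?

Energy = integral of |x(t)|^2 dt over the signal duration
= 15^2 * 13 = 225 * 13 = 2925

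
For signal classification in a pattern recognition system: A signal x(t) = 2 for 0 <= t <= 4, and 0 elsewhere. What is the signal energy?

Energy = integral of |x(t)|^2 dt over the signal duration
= 2^2 * 4 = 4 * 4 = 16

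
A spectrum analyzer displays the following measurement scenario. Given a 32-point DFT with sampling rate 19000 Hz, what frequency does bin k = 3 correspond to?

The frequency of DFT bin k is: f_k = k * f_s / N
f_3 = 3 * 19000 / 32 = 7125/4 Hz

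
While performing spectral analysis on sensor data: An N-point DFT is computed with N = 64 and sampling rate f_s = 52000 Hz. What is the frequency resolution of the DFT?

DFT frequency resolution = f_s / N
= 52000 / 64 = 1625/2 Hz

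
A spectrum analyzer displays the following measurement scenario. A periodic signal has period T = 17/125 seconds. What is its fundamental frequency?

The fundamental frequency is the reciprocal of the period.
f = 1/T = 1/(17/125) = 125/17 Hz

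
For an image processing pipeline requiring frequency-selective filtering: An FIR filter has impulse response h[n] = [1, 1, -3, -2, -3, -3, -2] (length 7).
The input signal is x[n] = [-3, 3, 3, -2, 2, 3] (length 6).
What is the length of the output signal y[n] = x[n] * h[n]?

For linear convolution, the output length is:
len(y) = len(x) + len(h) - 1 = 6 + 7 - 1 = 12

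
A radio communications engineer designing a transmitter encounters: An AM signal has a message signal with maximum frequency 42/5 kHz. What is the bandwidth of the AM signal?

In AM (double-sideband), the bandwidth is twice the message frequency.
BW = 2 * f_m = 2 * 42/5 kHz = 84/5 kHz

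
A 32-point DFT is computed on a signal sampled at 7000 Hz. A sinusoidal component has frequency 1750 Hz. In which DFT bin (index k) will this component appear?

DFT frequency resolution = f_s/N = 7000/32 = 875/4 Hz
Bin index k = f_signal / resolution = 1750 / 875/4 = 8
The signal frequency 1750 Hz falls in DFT bin k = 8.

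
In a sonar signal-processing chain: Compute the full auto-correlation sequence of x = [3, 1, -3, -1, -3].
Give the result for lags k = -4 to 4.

r_xx[k] = sum_m x[m]*x[m+k], indexed from 0, for k = -4 to 4:
  r_xx[-4] = x[4]*x[0] = -9
  r_xx[-3] = x[3]*x[0] + x[4]*x[1] = -6
  r_xx[-2] = x[2]*x[0] + x[3]*x[1] + x[4]*x[2] = -1
  r_xx[-1] = x[1]*x[0] + x[2]*x[1] + x[3]*x[2] + x[4]*x[3] = 6
  r_xx[0] = x[0]*x[0] + x[1]*x[1] + x[2]*x[2] + x[3]*x[3] + x[4]*x[4] = 29
  r_xx[1] = x[0]*x[1] + x[1]*x[2] + x[2]*x[3] + x[3]*x[4] = 6
  r_xx[2] = x[0]*x[2] + x[1]*x[3] + x[2]*x[4] = -1
  r_xx[3] = x[0]*x[3] + x[1]*x[4] = -6
  r_xx[4] = x[0]*x[4] = -9
r_xx = [-9, -6, -1, 6, 29, 6, -1, -6, -9]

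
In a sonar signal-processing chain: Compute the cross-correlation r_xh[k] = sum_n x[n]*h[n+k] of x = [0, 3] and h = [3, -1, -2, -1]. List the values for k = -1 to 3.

Both sequences indexed from 0 and zero outside their support.
Lags with overlap: k = -1 to 3.
  r_xh[-1] = x[1]*h[0] = 9
  r_xh[0] = x[0]*h[0] + x[1]*h[1] = -3
  r_xh[1] = x[0]*h[1] + x[1]*h[2] = -6
  r_xh[2] = x[0]*h[2] + x[1]*h[3] = -3
  r_xh[3] = x[0]*h[3] = 0
r_xh = [9, -3, -6, -3, 0] (for k = -1, ..., 3)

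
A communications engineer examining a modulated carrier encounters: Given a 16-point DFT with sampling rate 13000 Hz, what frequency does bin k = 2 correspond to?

The frequency of DFT bin k is: f_k = k * f_s / N
f_2 = 2 * 13000 / 16 = 1625 Hz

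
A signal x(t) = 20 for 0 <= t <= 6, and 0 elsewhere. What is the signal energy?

Energy = integral of |x(t)|^2 dt over the signal duration
= 20^2 * 6 = 400 * 6 = 2400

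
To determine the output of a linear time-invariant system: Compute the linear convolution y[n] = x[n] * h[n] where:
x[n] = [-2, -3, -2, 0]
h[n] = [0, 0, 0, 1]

y[n] = sum_k x[k]*h[n-k]. Output length = len(x) + len(h) - 1 = 4 + 4 - 1 = 7.
y[0] = -2*0 = 0
y[1] = -3*0 + -2*0 = 0
y[2] = -2*0 + -3*0 + -2*0 = 0
y[3] = 0*0 + -2*0 + -3*0 + -2*1 = -2
y[4] = 0*0 + -2*0 + -3*1 = -3
y[5] = 0*0 + -2*1 = -2
y[6] = 0*1 = 0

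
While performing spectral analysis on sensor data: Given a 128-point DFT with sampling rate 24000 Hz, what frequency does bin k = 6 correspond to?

The frequency of DFT bin k is: f_k = k * f_s / N
f_6 = 6 * 24000 / 128 = 1125 Hz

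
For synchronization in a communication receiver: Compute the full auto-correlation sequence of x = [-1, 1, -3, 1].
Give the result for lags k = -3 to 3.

r_xx[k] = sum_m x[m]*x[m+k], indexed from 0, for k = -3 to 3:
  r_xx[-3] = x[3]*x[0] = -1
  r_xx[-2] = x[2]*x[0] + x[3]*x[1] = 4
  r_xx[-1] = x[1]*x[0] + x[2]*x[1] + x[3]*x[2] = -7
  r_xx[0] = x[0]*x[0] + x[1]*x[1] + x[2]*x[2] + x[3]*x[3] = 12
  r_xx[1] = x[0]*x[1] + x[1]*x[2] + x[2]*x[3] = -7
  r_xx[2] = x[0]*x[2] + x[1]*x[3] = 4
  r_xx[3] = x[0]*x[3] = -1
r_xx = [-1, 4, -7, 12, -7, 4, -1]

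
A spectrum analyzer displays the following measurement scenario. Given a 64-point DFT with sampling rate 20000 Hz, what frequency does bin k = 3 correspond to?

The frequency of DFT bin k is: f_k = k * f_s / N
f_3 = 3 * 20000 / 64 = 1875/2 Hz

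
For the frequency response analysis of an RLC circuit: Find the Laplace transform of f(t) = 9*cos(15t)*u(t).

Standard pair: cos(wt)*u(t) <-> s/(s^2+w^2)
With w = 15: L{9*cos(15t)*u(t)} = 9s/(s^2+225)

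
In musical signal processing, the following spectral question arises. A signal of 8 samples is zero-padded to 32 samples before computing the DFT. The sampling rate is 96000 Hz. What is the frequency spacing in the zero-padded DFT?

Original DFT: N = 8, resolution = f_s/N = 96000/8 = 12000 Hz
Zero-padded DFT: N = 32, resolution = f_s/N = 96000/32 = 3000 Hz
Zero-padding interpolates the spectrum (finer frequency grid)
but does NOT improve the true spectral resolution (ability to resolve close frequencies).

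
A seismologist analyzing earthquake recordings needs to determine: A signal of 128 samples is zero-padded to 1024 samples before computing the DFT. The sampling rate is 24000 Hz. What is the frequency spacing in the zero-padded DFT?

Original DFT: N = 128, resolution = f_s/N = 24000/128 = 375/2 Hz
Zero-padded DFT: N = 1024, resolution = f_s/N = 24000/1024 = 375/16 Hz
Zero-padding interpolates the spectrum (finer frequency grid)
but does NOT improve the true spectral resolution (ability to resolve close frequencies).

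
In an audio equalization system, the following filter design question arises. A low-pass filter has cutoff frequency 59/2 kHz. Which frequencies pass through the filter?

A low-pass filter passes all frequencies below the cutoff frequency 59/2 kHz and attenuates higher frequencies.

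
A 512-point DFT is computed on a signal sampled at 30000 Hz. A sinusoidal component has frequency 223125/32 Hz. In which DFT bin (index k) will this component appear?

DFT frequency resolution = f_s/N = 30000/512 = 1875/32 Hz
Bin index k = f_signal / resolution = 223125/32 / 1875/32 = 119
The signal frequency 223125/32 Hz falls in DFT bin k = 119.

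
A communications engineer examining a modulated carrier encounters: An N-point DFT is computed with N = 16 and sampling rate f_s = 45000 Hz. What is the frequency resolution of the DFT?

DFT frequency resolution = f_s / N
= 45000 / 16 = 5625/2 Hz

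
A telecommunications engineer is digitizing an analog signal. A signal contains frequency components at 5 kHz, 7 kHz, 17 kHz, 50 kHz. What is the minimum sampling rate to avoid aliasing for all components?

The highest frequency component is f_max = 50 kHz.
Nyquist rate = 2 * f_max = 2 * 50 kHz = 100 kHz.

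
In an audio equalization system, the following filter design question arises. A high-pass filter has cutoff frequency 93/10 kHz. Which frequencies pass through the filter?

A high-pass filter passes all frequencies above the cutoff frequency 93/10 kHz and attenuates lower frequencies.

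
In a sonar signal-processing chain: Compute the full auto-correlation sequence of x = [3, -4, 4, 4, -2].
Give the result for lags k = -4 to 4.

r_xx[k] = sum_m x[m]*x[m+k], indexed from 0, for k = -4 to 4:
  r_xx[-4] = x[4]*x[0] = -6
  r_xx[-3] = x[3]*x[0] + x[4]*x[1] = 20
  r_xx[-2] = x[2]*x[0] + x[3]*x[1] + x[4]*x[2] = -12
  r_xx[-1] = x[1]*x[0] + x[2]*x[1] + x[3]*x[2] + x[4]*x[3] = -20
  r_xx[0] = x[0]*x[0] + x[1]*x[1] + x[2]*x[2] + x[3]*x[3] + x[4]*x[4] = 61
  r_xx[1] = x[0]*x[1] + x[1]*x[2] + x[2]*x[3] + x[3]*x[4] = -20
  r_xx[2] = x[0]*x[2] + x[1]*x[3] + x[2]*x[4] = -12
  r_xx[3] = x[0]*x[3] + x[1]*x[4] = 20
  r_xx[4] = x[0]*x[4] = -6
r_xx = [-6, 20, -12, -20, 61, -20, -12, 20, -6]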